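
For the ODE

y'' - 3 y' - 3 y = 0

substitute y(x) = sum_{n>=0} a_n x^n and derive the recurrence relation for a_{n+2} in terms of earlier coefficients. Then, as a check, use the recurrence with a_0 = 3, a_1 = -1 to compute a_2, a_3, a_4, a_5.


Substitute y = sum_n a_n x^n.
y''(x) has coefficient (n+2)(n+1) a_{n+2} at x^n;
-3 y'(x) has coefficient -3 (n+1) a_{n+1} at x^n;
-3 y(x) has coefficient -3 a_n at x^n.
Matching x^n: (n+2)(n+1) a_{n+2} - 3 (n+1) a_{n+1} - 3 a_n = 0.
Thus a_{n+2} = [3 (n+1) a_{n+1} + 3 a_n] / ((n+1)(n+2)).

Check with a_0 = 3, a_1 = -1 (apply the recurrence for n = 0, 1, 2, 3): a_0 = 3, a_1 = -1, a_2 = 3, a_3 = 5/2, a_4 = 21/8, a_5 = 39/20.

a_(n+2) = [3 (n+1) a_(n+1) + 3 a_n] / ((n+1)(n+2)); check: a_0 = 3, a_1 = -1, a_2 = 3, a_3 = 5/2, a_4 = 21/8, a_5 = 39/20


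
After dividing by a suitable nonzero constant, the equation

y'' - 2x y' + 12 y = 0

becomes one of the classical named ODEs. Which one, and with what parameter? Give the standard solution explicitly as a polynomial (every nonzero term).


The equation is already in a standard form:  y'' - 2x y' + 12 y = 0.
This matches the Hermite equation y'' - 2x y' + 2n y = 0 with 2n = 12, so n = 6; the polynomial solution is H_6(x).
With y = sum_k a_k x^k, matching x^k gives (k+2)(k+1) a_{k+2} = 2(k - n) a_k = 2(k - 6) a_k. The right side vanishes at k = 6, so the series with the parity of 6 terminates at degree 6.
Standard normalization: leading coefficient of H_n is 2^n, so a_6 = 2^6 = 64. Work downward with a_k = (k+1)(k+2) a_{k+2} / (2(k - n)):
  a_4 = (5)(6)(64) / (2(4 - 6)) = 1920/(-4) = -480
  a_2 = (3)(4)(-480) / (2(2 - 6)) = -5760/(-8) = 720
  a_0 = (1)(2)(720) / (2(0 - 6)) = 1440/(-12) = -120
Hence H_6(x) = 64 x^6 - 480 x^4 + 720 x^2 - 120.

H_6(x); series = 64 x^6 - 480 x^4 + 720 x^2 - 120


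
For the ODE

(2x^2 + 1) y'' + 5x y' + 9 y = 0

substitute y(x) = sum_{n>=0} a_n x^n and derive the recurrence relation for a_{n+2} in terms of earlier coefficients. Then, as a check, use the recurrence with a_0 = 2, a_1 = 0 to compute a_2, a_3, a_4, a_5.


Substitute y = sum_n a_n x^n.
(1 + 2 x^2) y'' contributes (n+2)(n+1) a_{n+2} + 2 n(n-1) a_n at x^n.
5 x y'(x) contributes 5 n a_n at x^n.
9 y(x) contributes 9 a_n at x^n.
Matching x^n: (n+2)(n+1) a_{n+2} + (2 n(n-1) + 5 n + 9) a_n = 0.
Thus a_{n+2} = (-2 n(n-1) - 5 n - 9) / ((n+1)(n+2)) * a_n.

Check with a_0 = 2, a_1 = 0 (apply the recurrence for n = 0, 1, 2, 3): a_0 = 2, a_1 = 0, a_2 = -9, a_3 = 0, a_4 = 69/4, a_5 = 0.

a_(n+2) = (-2 n(n-1) - 5 n - 9) / ((n+1)(n+2)) * a_n; check: a_0 = 2, a_1 = 0, a_2 = -9, a_3 = 0, a_4 = 69/4, a_5 = 0


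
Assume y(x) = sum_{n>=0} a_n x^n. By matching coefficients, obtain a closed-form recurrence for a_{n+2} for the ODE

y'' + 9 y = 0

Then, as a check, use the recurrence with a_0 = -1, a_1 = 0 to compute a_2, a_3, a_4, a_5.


Substitute y = sum_n a_n x^n into y'' + (const) y = 0.
y''(x) = sum_{n>=0} (n+2)(n+1) a_{n+2} x^n.
The ODE becomes sum_n [(n+2)(n+1) a_{n+2} + 9 a_n] x^n = 0.
Setting each coefficient to zero gives the recurrence:
  (n+2)(n+1) a_{n+2} + 9 a_n = 0,
  a_{n+2} = -9 / ((n+1)(n+2)) a_n.

Check with a_0 = -1, a_1 = 0 (apply the recurrence for n = 0, 1, 2, 3): a_0 = -1, a_1 = 0, a_2 = 9/2, a_3 = 0, a_4 = -27/8, a_5 = 0.

a_{n+2} = -9/((n+1)(n+2)) * a_n; check: a_0 = -1, a_1 = 0, a_2 = 9/2, a_3 = 0, a_4 = -27/8, a_5 = 0


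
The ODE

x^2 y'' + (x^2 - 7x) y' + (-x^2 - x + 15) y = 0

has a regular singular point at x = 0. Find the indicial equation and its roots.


Divide by x^2 to reach normal form y'' + P_1(x) y' + P_2(x) y = 0 with P_1(x) = 1 - 7/x and P_2(x) = -1 - 1/x + 15/x^2.
x = 0 is a singular point because the y'-coefficient 1 - 7/x has a pole at x = 0 and the y-coefficient -1 - 1/x + 15/x^2 has a pole at x = 0.
It is a regular singular point because x P_1(x) = p(x) = x - 7 and x^2 P_2(x) = q(x) = -x^2 - x + 15 are polynomials, hence analytic at x = 0.
p(0) = -7,  q(0) = 15.
Indicial equation: r(r-1) + p(0) r + q(0) = 0, i.e. r^2 + (p(0) - 1) r + q(0) = 0, i.e. r^2 - 8 r + 15 = 0.
Discriminant: (-8)^2 - 4(15) = 4, so r = (8 ± 2)/2.
Solving: r_1 = 5, r_2 = 3.

indicial: r^2 - 8 r + 15 = 0; roots r_1 = 5, r_2 = 3


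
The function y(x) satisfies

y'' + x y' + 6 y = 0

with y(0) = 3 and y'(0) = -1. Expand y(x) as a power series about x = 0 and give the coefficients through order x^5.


Ansatz: y(x) = sum_{n>=0} a_n x^n, so y'(x) = sum_{n>=1} n a_n x^(n-1) and y''(x) = sum_{n>=2} n(n-1) a_n x^(n-2).
Substitute into P(x) y'' + Q(x) y' + R(x) y = 0 with P(x) = 1, Q(x) = x, R(x) = 6, and match powers of x.
Initial conditions: a_0 = 3, a_1 = -1.
Setting the coefficient of each power of x to zero and solving order by order (substituting the coefficients already found):
  x^0: 2 a_2 + 6 a_0 = 0  ->  2 a_2 = -6 a_0 = -18  ->  a_2 = -9
  x^1: 6 a_3 + 7 a_1 = 0  ->  6 a_3 = -7 a_1 = 7  ->  a_3 = 7/6
  x^2: 12 a_4 + 8 a_2 = 0  ->  12 a_4 = -8 a_2 = 72  ->  a_4 = 6
  x^3: 20 a_5 + 9 a_3 = 0  ->  20 a_5 = -9 a_3 = -21/2  ->  a_5 = -21/40
Truncated series: y(x) = 3 - x - 9 x^2 + (7/6) x^3 + 6 x^4 - (21/40) x^5 + O(x^6).

a_0 = 3; a_1 = -1; a_2 = -9; a_3 = 7/6; a_4 = 6; a_5 = -21/40


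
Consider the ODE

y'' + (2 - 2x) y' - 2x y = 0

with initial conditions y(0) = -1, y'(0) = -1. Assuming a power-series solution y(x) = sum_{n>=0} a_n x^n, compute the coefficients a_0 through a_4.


Ansatz: y(x) = sum_{n>=0} a_n x^n, so y'(x) = sum_{n>=1} n a_n x^(n-1) and y''(x) = sum_{n>=2} n(n-1) a_n x^(n-2).
Substitute into P(x) y'' + Q(x) y' + R(x) y = 0 with P(x) = 1, Q(x) = 2 - 2x, R(x) = -2x, and match powers of x.
Initial conditions: a_0 = -1, a_1 = -1.
Setting the coefficient of each power of x to zero and solving order by order (substituting the coefficients already found):
  x^0: 2 a_2 + 2 a_1 = 0  ->  2 a_2 = -2 a_1 = 2  ->  a_2 = 1
  x^1: 6 a_3 + 4 a_2 - 2 a_1 - 2 a_0 = 0  ->  6 a_3 = -4 a_2 + 2 a_1 + 2 a_0 = -8  ->  a_3 = -4/3
  x^2: 12 a_4 + 6 a_3 - 4 a_2 - 2 a_1 = 0  ->  12 a_4 = -6 a_3 + 4 a_2 + 2 a_1 = 10  ->  a_4 = 5/6
Truncated series: y(x) = -1 - x + x^2 - (4/3) x^3 + (5/6) x^4 + O(x^5).

a_0 = -1; a_1 = -1; a_2 = 1; a_3 = -4/3; a_4 = 5/6


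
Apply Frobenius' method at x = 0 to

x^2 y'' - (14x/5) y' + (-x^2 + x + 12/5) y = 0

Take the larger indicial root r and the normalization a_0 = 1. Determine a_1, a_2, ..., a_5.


Write in Frobenius form y'' + (p(x)/x) y' + (q(x)/x^2) y = 0:
  p(x) = -14/5,  q(x) = -x^2 + x + 12/5.
Indicial equation: r(r-1) + (-14/5) r + (12/5) = 0 -> roots r_1 = 3, r_2 = 4/5.
Take r = r_1 = 3. Let y(x) = x^r sum_{n>=0} a_n x^n with a_0 = 1.
Substitute y = x^r sum a_n x^n and match x^{r+n}. The recurrence is
  D(n) a_n + 1 a_{n-1} - 1 a_{n-2} = 0,  where D(n) = (r+n)(r+n-1) + (-14/5)(r+n) + (12/5).
  a_n = [-1 a_{n-1} + 1 a_{n-2}] / D(n).
Since the indicial polynomial factors as (r - r_1)(r - r_2), D(n) = (r_1 + n - r_1)(r_1 + n - r_2) = n(n + 11/5).
Evaluating step by step (a_0 = 1):
  n = 1: D(1) = 1(1 + 11/5) = 16/5; numerator = -1(1) = -1; a_1 = (-1)/(16/5) = -5/16
  n = 2: D(2) = 2(2 + 11/5) = 42/5; numerator = -1(-5/16) + 1(1) = 21/16; a_2 = (21/16)/(42/5) = 5/32
  n = 3: D(3) = 3(3 + 11/5) = 78/5; numerator = -1(5/32) + 1(-5/16) = -15/32; a_3 = (-15/32)/(78/5) = -25/832
  n = 4: D(4) = 4(4 + 11/5) = 124/5; numerator = -1(-25/832) + 1(5/32) = 155/832; a_4 = (155/832)/(124/5) = 25/3328
  n = 5: D(5) = 5(5 + 11/5) = 36; numerator = -1(25/3328) + 1(-25/832) = -125/3328; a_5 = (-125/3328)/(36) = -125/119808

r = 3; a_0 = 1; a_1 = -5/16; a_2 = 5/32; a_3 = -25/832; a_4 = 25/3328; a_5 = -125/119808


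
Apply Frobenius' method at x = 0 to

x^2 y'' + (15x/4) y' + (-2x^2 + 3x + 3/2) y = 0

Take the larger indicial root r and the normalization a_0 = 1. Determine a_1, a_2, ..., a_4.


Write in Frobenius form y'' + (p(x)/x) y' + (q(x)/x^2) y = 0:
  p(x) = 15/4,  q(x) = -2x^2 + 3x + 3/2.
Indicial equation: r(r-1) + (15/4) r + (3/2) = 0 -> roots r_1 = -3/4, r_2 = -2.
Take r = r_1 = -3/4. Let y(x) = x^r sum_{n>=0} a_n x^n with a_0 = 1.
Substitute y = x^r sum a_n x^n and match x^{r+n}. The recurrence is
  D(n) a_n + 3 a_{n-1} - 2 a_{n-2} = 0,  where D(n) = (r+n)(r+n-1) + (15/4)(r+n) + (3/2).
  a_n = [-3 a_{n-1} + 2 a_{n-2}] / D(n).
Since the indicial polynomial factors as (r - r_1)(r - r_2), D(n) = (r_1 + n - r_1)(r_1 + n - r_2) = n(n + 5/4).
Evaluating step by step (a_0 = 1):
  n = 1: D(1) = 1(1 + 5/4) = 9/4; numerator = -3(1) = -3; a_1 = (-3)/(9/4) = -4/3
  n = 2: D(2) = 2(2 + 5/4) = 13/2; numerator = -3(-4/3) + 2(1) = 6; a_2 = (6)/(13/2) = 12/13
  n = 3: D(3) = 3(3 + 5/4) = 51/4; numerator = -3(12/13) + 2(-4/3) = -212/39; a_3 = (-212/39)/(51/4) = -848/1989
  n = 4: D(4) = 4(4 + 5/4) = 21; numerator = -3(-848/1989) + 2(12/13) = 2072/663; a_4 = (2072/663)/(21) = 296/1989

r = -3/4; a_0 = 1; a_1 = -4/3; a_2 = 12/13; a_3 = -848/1989; a_4 = 296/1989


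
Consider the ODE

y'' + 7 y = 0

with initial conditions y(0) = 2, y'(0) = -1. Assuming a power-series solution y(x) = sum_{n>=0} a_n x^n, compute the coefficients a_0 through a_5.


Ansatz: y(x) = sum_{n>=0} a_n x^n, so y'(x) = sum_{n>=1} n a_n x^(n-1) and y''(x) = sum_{n>=2} n(n-1) a_n x^(n-2).
Substitute into P(x) y'' + Q(x) y' + R(x) y = 0 with P(x) = 1, Q(x) = 0, R(x) = 7, and match powers of x.
Initial conditions: a_0 = 2, a_1 = -1.
Setting the coefficient of each power of x to zero and solving order by order (substituting the coefficients already found):
  x^0: 2 a_2 + 7 a_0 = 0  ->  2 a_2 = -7 a_0 = -14  ->  a_2 = -7
  x^1: 6 a_3 + 7 a_1 = 0  ->  6 a_3 = -7 a_1 = 7  ->  a_3 = 7/6
  x^2: 12 a_4 + 7 a_2 = 0  ->  12 a_4 = -7 a_2 = 49  ->  a_4 = 49/12
  x^3: 20 a_5 + 7 a_3 = 0  ->  20 a_5 = -7 a_3 = -49/6  ->  a_5 = -49/120
Truncated series: y(x) = 2 - x - 7 x^2 + (7/6) x^3 + (49/12) x^4 - (49/120) x^5 + O(x^6).

a_0 = 2; a_1 = -1; a_2 = -7; a_3 = 7/6; a_4 = 49/12; a_5 = -49/120


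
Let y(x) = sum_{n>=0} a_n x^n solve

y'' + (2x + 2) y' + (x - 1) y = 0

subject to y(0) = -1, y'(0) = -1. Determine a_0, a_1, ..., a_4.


Ansatz: y(x) = sum_{n>=0} a_n x^n, so y'(x) = sum_{n>=1} n a_n x^(n-1) and y''(x) = sum_{n>=2} n(n-1) a_n x^(n-2).
Substitute into P(x) y'' + Q(x) y' + R(x) y = 0 with P(x) = 1, Q(x) = 2x + 2, R(x) = x - 1, and match powers of x.
Initial conditions: a_0 = -1, a_1 = -1.
Setting the coefficient of each power of x to zero and solving order by order (substituting the coefficients already found):
  x^0: 2 a_2 + 2 a_1 - a_0 = 0  ->  2 a_2 = -2 a_1 + a_0 = 1  ->  a_2 = 1/2
  x^1: 6 a_3 + 4 a_2 + a_1 + a_0 = 0  ->  6 a_3 = -4 a_2 - a_1 - a_0 = 0  ->  a_3 = 0
  x^2: 12 a_4 + 6 a_3 + 3 a_2 + a_1 = 0  ->  12 a_4 = -6 a_3 - 3 a_2 - a_1 = -1/2  ->  a_4 = -1/24
Truncated series: y(x) = -1 - x + (1/2) x^2 - (1/24) x^4 + O(x^5).

a_0 = -1; a_1 = -1; a_2 = 1/2; a_3 = 0; a_4 = -1/24


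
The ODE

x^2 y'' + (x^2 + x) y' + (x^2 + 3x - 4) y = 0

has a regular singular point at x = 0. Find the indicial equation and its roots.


Divide by x^2 to reach normal form y'' + P_1(x) y' + P_2(x) y = 0 with P_1(x) = 1 + 1/x and P_2(x) = 1 + 3/x - 4/x^2.
x = 0 is a singular point because the y'-coefficient 1 + 1/x has a pole at x = 0 and the y-coefficient 1 + 3/x - 4/x^2 has a pole at x = 0.
It is a regular singular point because x P_1(x) = p(x) = x + 1 and x^2 P_2(x) = q(x) = x^2 + 3x - 4 are polynomials, hence analytic at x = 0.
p(0) = 1,  q(0) = -4.
Indicial equation: r(r-1) + p(0) r + q(0) = 0, i.e. r^2 + (p(0) - 1) r + q(0) = 0, i.e. r^2 - 4 = 0.
Discriminant: (0)^2 - 4(-4) = 16, so r = (0 ± 4)/2.
Solving: r_1 = 2, r_2 = -2.

indicial: r^2 - 4 = 0; roots r_1 = 2, r_2 = -2


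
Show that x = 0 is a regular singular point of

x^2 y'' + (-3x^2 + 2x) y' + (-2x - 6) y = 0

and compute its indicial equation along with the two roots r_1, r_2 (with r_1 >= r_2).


Divide by x^2 to reach normal form y'' + P_1(x) y' + P_2(x) y = 0 with P_1(x) = -3 + 2/x and P_2(x) = -2/x - 6/x^2.
x = 0 is a singular point because the y'-coefficient -3 + 2/x has a pole at x = 0 and the y-coefficient -2/x - 6/x^2 has a pole at x = 0.
It is a regular singular point because x P_1(x) = p(x) = 2 - 3x and x^2 P_2(x) = q(x) = -2x - 6 are polynomials, hence analytic at x = 0.
p(0) = 2,  q(0) = -6.
Indicial equation: r(r-1) + p(0) r + q(0) = 0, i.e. r^2 + (p(0) - 1) r + q(0) = 0, i.e. r^2 + 1 r - 6 = 0.
Discriminant: (1)^2 - 4(-6) = 25, so r = (-1 ± 5)/2.
Solving: r_1 = 2, r_2 = -3.

indicial: r^2 + 1 r - 6 = 0; roots r_1 = 2, r_2 = -3


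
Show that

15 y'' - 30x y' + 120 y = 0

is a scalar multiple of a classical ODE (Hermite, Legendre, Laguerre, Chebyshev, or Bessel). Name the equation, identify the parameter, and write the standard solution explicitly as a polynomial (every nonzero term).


All three coefficients share the factor 15; dividing through by 15 gives  y'' - 2x y' + 8 y = 0.
This matches the Hermite equation y'' - 2x y' + 2n y = 0 with 2n = 8, so n = 4; the polynomial solution is H_4(x).
With y = sum_k a_k x^k, matching x^k gives (k+2)(k+1) a_{k+2} = 2(k - n) a_k = 2(k - 4) a_k. The right side vanishes at k = 4, so the series with the parity of 4 terminates at degree 4.
Standard normalization: leading coefficient of H_n is 2^n, so a_4 = 2^4 = 16. Work downward with a_k = (k+1)(k+2) a_{k+2} / (2(k - n)):
  a_2 = (3)(4)(16) / (2(2 - 4)) = 192/(-4) = -48
  a_0 = (1)(2)(-48) / (2(0 - 4)) = -96/(-8) = 12
Hence H_4(x) = 16 x^4 - 48 x^2 + 12.

H_4(x); series = 16 x^4 - 48 x^2 + 12


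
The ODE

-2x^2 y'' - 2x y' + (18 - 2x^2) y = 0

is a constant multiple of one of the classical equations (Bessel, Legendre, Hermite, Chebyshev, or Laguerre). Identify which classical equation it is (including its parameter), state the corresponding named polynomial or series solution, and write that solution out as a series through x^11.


All three coefficients share the factor -2; dividing through by -2 gives  x^2 y'' + x y' + (x^2 - 9) y = 0.
This matches the Bessel equation x^2 y'' + x y' + (x^2 - nu^2) y = 0 with nu^2 = 9, so nu = 3; the solution bounded at x = 0 is J_3(x).
Frobenius at x = 0: indicial roots ±nu; for r = nu the recurrence k(k + 2nu) c_k = -c_{k-2} gives the standard series J_nu(x) = sum_{k>=0} (-1)^k / (k! (k+nu)!) (x/2)^(2k+nu). Evaluate the first 5 terms:
  k = 0: (-1)^0 / (0! * 3! * 2^3) x^3 = 1/(1*6*8) x^3 = (1/48) x^3
  k = 1: (-1)^1 / (1! * 4! * 2^5) x^5 = -1/(1*24*32) x^5 = (-1/768) x^5
  k = 2: (-1)^2 / (2! * 5! * 2^7) x^7 = 1/(2*120*128) x^7 = (1/30720) x^7
  k = 3: (-1)^3 / (3! * 6! * 2^9) x^9 = -1/(6*720*512) x^9 = (-1/2211840) x^9
  k = 4: (-1)^4 / (4! * 7! * 2^11) x^11 = 1/(24*5040*2048) x^11 = (1/247726080) x^11
Hence J_3(x) = x^11/247726080 - x^9/2211840 + x^7/30720 - x^5/768 + x^3/48 + ....

J_3(x); series = x^11/247726080 - x^9/2211840 + x^7/30720 - x^5/768 + x^3/48


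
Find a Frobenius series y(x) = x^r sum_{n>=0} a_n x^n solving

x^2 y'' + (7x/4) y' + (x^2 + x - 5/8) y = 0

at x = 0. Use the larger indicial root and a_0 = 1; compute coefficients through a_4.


Write in Frobenius form y'' + (p(x)/x) y' + (q(x)/x^2) y = 0:
  p(x) = 7/4,  q(x) = x^2 + x - 5/8.
Indicial equation: r(r-1) + (7/4) r + (-5/8) = 0 -> roots r_1 = 1/2, r_2 = -5/4.
Take r = r_1 = 1/2. Let y(x) = x^r sum_{n>=0} a_n x^n with a_0 = 1.
Substitute y = x^r sum a_n x^n and match x^{r+n}. The recurrence is
  D(n) a_n + 1 a_{n-1} + 1 a_{n-2} = 0,  where D(n) = (r+n)(r+n-1) + (7/4)(r+n) + (-5/8).
  a_n = [-1 a_{n-1} - 1 a_{n-2}] / D(n).
Since the indicial polynomial factors as (r - r_1)(r - r_2), D(n) = (r_1 + n - r_1)(r_1 + n - r_2) = n(n + 7/4).
Evaluating step by step (a_0 = 1):
  n = 1: D(1) = 1(1 + 7/4) = 11/4; numerator = -1(1) = -1; a_1 = (-1)/(11/4) = -4/11
  n = 2: D(2) = 2(2 + 7/4) = 15/2; numerator = -1(-4/11) - 1(1) = -7/11; a_2 = (-7/11)/(15/2) = -14/165
  n = 3: D(3) = 3(3 + 7/4) = 57/4; numerator = -1(-14/165) - 1(-4/11) = 74/165; a_3 = (74/165)/(57/4) = 296/9405
  n = 4: D(4) = 4(4 + 7/4) = 23; numerator = -1(296/9405) - 1(-14/165) = 502/9405; a_4 = (502/9405)/(23) = 502/216315

r = 1/2; a_0 = 1; a_1 = -4/11; a_2 = -14/165; a_3 = 296/9405; a_4 = 502/216315


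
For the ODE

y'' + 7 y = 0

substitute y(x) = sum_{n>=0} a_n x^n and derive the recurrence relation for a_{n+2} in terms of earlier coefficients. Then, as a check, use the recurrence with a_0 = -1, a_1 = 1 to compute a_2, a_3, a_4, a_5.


Substitute y = sum_n a_n x^n into y'' + (const) y = 0.
y''(x) = sum_{n>=0} (n+2)(n+1) a_{n+2} x^n.
The ODE becomes sum_n [(n+2)(n+1) a_{n+2} + 7 a_n] x^n = 0.
Setting each coefficient to zero gives the recurrence:
  (n+2)(n+1) a_{n+2} + 7 a_n = 0,
  a_{n+2} = -7 / ((n+1)(n+2)) a_n.

Check with a_0 = -1, a_1 = 1 (apply the recurrence for n = 0, 1, 2, 3): a_0 = -1, a_1 = 1, a_2 = 7/2, a_3 = -7/6, a_4 = -49/24, a_5 = 49/120.

a_{n+2} = -7/((n+1)(n+2)) * a_n; check: a_0 = -1, a_1 = 1, a_2 = 7/2, a_3 = -7/6, a_4 = -49/24, a_5 = 49/120


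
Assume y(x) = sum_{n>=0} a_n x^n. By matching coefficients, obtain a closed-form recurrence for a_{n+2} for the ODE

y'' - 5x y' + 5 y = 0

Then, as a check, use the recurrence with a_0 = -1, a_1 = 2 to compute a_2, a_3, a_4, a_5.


Substitute y = sum_n a_n x^n.
y''(x) has coefficient (n+2)(n+1) a_{n+2} at x^n;
-5 x y'(x) has coefficient -5 n a_n at x^n (shift);
5 y(x) has coefficient 5 a_n at x^n.
Matching x^n: (n+2)(n+1) a_{n+2} + (-5n + 5) a_n = 0.
Thus a_{n+2} = (5n - 5) / ((n+1)(n+2)) * a_n.

Check with a_0 = -1, a_1 = 2 (apply the recurrence for n = 0, 1, 2, 3): a_0 = -1, a_1 = 2, a_2 = 5/2, a_3 = 0, a_4 = 25/24, a_5 = 0.

a_(n+2) = (5n - 5) / ((n+1)(n+2)) * a_n; check: a_0 = -1, a_1 = 2, a_2 = 5/2, a_3 = 0, a_4 = 25/24, a_5 = 0


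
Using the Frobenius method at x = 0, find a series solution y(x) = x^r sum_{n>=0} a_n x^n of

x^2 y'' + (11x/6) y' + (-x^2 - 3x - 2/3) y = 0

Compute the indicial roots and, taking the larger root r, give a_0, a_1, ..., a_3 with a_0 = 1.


Write in Frobenius form y'' + (p(x)/x) y' + (q(x)/x^2) y = 0:
  p(x) = 11/6,  q(x) = -x^2 - 3x - 2/3.
Indicial equation: r(r-1) + (11/6) r + (-2/3) = 0 -> roots r_1 = 1/2, r_2 = -4/3.
Take r = r_1 = 1/2. Let y(x) = x^r sum_{n>=0} a_n x^n with a_0 = 1.
Substitute y = x^r sum a_n x^n and match x^{r+n}. The recurrence is
  D(n) a_n - 3 a_{n-1} - 1 a_{n-2} = 0,  where D(n) = (r+n)(r+n-1) + (11/6)(r+n) + (-2/3).
  a_n = [3 a_{n-1} + 1 a_{n-2}] / D(n).
Since the indicial polynomial factors as (r - r_1)(r - r_2), D(n) = (r_1 + n - r_1)(r_1 + n - r_2) = n(n + 11/6).
Evaluating step by step (a_0 = 1):
  n = 1: D(1) = 1(1 + 11/6) = 17/6; numerator = 3(1) = 3; a_1 = (3)/(17/6) = 18/17
  n = 2: D(2) = 2(2 + 11/6) = 23/3; numerator = 3(18/17) + 1(1) = 71/17; a_2 = (71/17)/(23/3) = 213/391
  n = 3: D(3) = 3(3 + 11/6) = 29/2; numerator = 3(213/391) + 1(18/17) = 1053/391; a_3 = (1053/391)/(29/2) = 2106/11339

r = 1/2; a_0 = 1; a_1 = 18/17; a_2 = 213/391; a_3 = 2106/11339


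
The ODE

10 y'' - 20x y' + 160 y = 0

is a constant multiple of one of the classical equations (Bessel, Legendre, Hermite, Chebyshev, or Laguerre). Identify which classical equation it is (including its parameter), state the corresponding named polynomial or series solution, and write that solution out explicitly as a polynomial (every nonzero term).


All three coefficients share the factor 10; dividing through by 10 gives  y'' - 2x y' + 16 y = 0.
This matches the Hermite equation y'' - 2x y' + 2n y = 0 with 2n = 16, so n = 8; the polynomial solution is H_8(x).
With y = sum_k a_k x^k, matching x^k gives (k+2)(k+1) a_{k+2} = 2(k - n) a_k = 2(k - 8) a_k. The right side vanishes at k = 8, so the series with the parity of 8 terminates at degree 8.
Standard normalization: leading coefficient of H_n is 2^n, so a_8 = 2^8 = 256. Work downward with a_k = (k+1)(k+2) a_{k+2} / (2(k - n)):
  a_6 = (7)(8)(256) / (2(6 - 8)) = 14336/(-4) = -3584
  a_4 = (5)(6)(-3584) / (2(4 - 8)) = -107520/(-8) = 13440
  a_2 = (3)(4)(13440) / (2(2 - 8)) = 161280/(-12) = -13440
  a_0 = (1)(2)(-13440) / (2(0 - 8)) = -26880/(-16) = 1680
Hence H_8(x) = 256 x^8 - 3584 x^6 + 13440 x^4 - 13440 x^2 + 1680.

H_8(x); series = 256 x^8 - 3584 x^6 + 13440 x^4 - 13440 x^2 + 1680


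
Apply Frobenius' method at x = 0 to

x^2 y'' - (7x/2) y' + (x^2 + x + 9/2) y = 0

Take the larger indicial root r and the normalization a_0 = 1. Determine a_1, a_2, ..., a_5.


Write in Frobenius form y'' + (p(x)/x) y' + (q(x)/x^2) y = 0:
  p(x) = -7/2,  q(x) = x^2 + x + 9/2.
Indicial equation: r(r-1) + (-7/2) r + (9/2) = 0 -> roots r_1 = 3, r_2 = 3/2.
Take r = r_1 = 3. Let y(x) = x^r sum_{n>=0} a_n x^n with a_0 = 1.
Substitute y = x^r sum a_n x^n and match x^{r+n}. The recurrence is
  D(n) a_n + 1 a_{n-1} + 1 a_{n-2} = 0,  where D(n) = (r+n)(r+n-1) + (-7/2)(r+n) + (9/2).
  a_n = [-1 a_{n-1} - 1 a_{n-2}] / D(n).
Since the indicial polynomial factors as (r - r_1)(r - r_2), D(n) = (r_1 + n - r_1)(r_1 + n - r_2) = n(n + 3/2).
Evaluating step by step (a_0 = 1):
  n = 1: D(1) = 1(1 + 3/2) = 5/2; numerator = -1(1) = -1; a_1 = (-1)/(5/2) = -2/5
  n = 2: D(2) = 2(2 + 3/2) = 7; numerator = -1(-2/5) - 1(1) = -3/5; a_2 = (-3/5)/(7) = -3/35
  n = 3: D(3) = 3(3 + 3/2) = 27/2; numerator = -1(-3/35) - 1(-2/5) = 17/35; a_3 = (17/35)/(27/2) = 34/945
  n = 4: D(4) = 4(4 + 3/2) = 22; numerator = -1(34/945) - 1(-3/35) = 47/945; a_4 = (47/945)/(22) = 47/20790
  n = 5: D(5) = 5(5 + 3/2) = 65/2; numerator = -1(47/20790) - 1(34/945) = -53/1386; a_5 = (-53/1386)/(65/2) = -53/45045

r = 3; a_0 = 1; a_1 = -2/5; a_2 = -3/35; a_3 = 34/945; a_4 = 47/20790; a_5 = -53/45045


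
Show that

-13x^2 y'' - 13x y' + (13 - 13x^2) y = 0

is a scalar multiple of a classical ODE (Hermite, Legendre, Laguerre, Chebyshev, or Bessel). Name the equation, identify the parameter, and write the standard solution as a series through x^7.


All three coefficients share the factor -13; dividing through by -13 gives  x^2 y'' + x y' + (x^2 - 1) y = 0.
This matches the Bessel equation x^2 y'' + x y' + (x^2 - nu^2) y = 0 with nu^2 = 1, so nu = 1; the solution bounded at x = 0 is J_1(x).
Frobenius at x = 0: indicial roots ±nu; for r = nu the recurrence k(k + 2nu) c_k = -c_{k-2} gives the standard series J_nu(x) = sum_{k>=0} (-1)^k / (k! (k+nu)!) (x/2)^(2k+nu). Evaluate the first 4 terms:
  k = 0: (-1)^0 / (0! * 1! * 2^1) x^1 = 1/(1*1*2) x^1 = (1/2) x^1
  k = 1: (-1)^1 / (1! * 2! * 2^3) x^3 = -1/(1*2*8) x^3 = (-1/16) x^3
  k = 2: (-1)^2 / (2! * 3! * 2^5) x^5 = 1/(2*6*32) x^5 = (1/384) x^5
  k = 3: (-1)^3 / (3! * 4! * 2^7) x^7 = -1/(6*24*128) x^7 = (-1/18432) x^7
Hence J_1(x) = -x^7/18432 + x^5/384 - x^3/16 + x/2 + ....

J_1(x); series = -x^7/18432 + x^5/384 - x^3/16 + x/2


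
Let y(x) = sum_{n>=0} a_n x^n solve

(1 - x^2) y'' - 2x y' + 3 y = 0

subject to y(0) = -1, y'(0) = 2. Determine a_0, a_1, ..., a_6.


Ansatz: y(x) = sum_{n>=0} a_n x^n, so y'(x) = sum_{n>=1} n a_n x^(n-1) and y''(x) = sum_{n>=2} n(n-1) a_n x^(n-2).
Substitute into P(x) y'' + Q(x) y' + R(x) y = 0 with P(x) = 1 - x^2, Q(x) = -2x, R(x) = 3, and match powers of x.
Initial conditions: a_0 = -1, a_1 = 2.
Setting the coefficient of each power of x to zero and solving order by order (substituting the coefficients already found):
  x^0: 2 a_2 + 3 a_0 = 0  ->  2 a_2 = -3 a_0 = 3  ->  a_2 = 3/2
  x^1: 6 a_3 + a_1 = 0  ->  6 a_3 = -a_1 = -2  ->  a_3 = -1/3
  x^2: 12 a_4 - 3 a_2 = 0  ->  12 a_4 = 3 a_2 = 9/2  ->  a_4 = 3/8
  x^3: 20 a_5 - 9 a_3 = 0  ->  20 a_5 = 9 a_3 = -3  ->  a_5 = -3/20
  x^4: 30 a_6 - 17 a_4 = 0  ->  30 a_6 = 17 a_4 = 51/8  ->  a_6 = 17/80
Truncated series: y(x) = -1 + 2 x + (3/2) x^2 - (1/3) x^3 + (3/8) x^4 - (3/20) x^5 + (17/80) x^6 + O(x^7).

a_0 = -1; a_1 = 2; a_2 = 3/2; a_3 = -1/3; a_4 = 3/8; a_5 = -3/20; a_6 = 17/80


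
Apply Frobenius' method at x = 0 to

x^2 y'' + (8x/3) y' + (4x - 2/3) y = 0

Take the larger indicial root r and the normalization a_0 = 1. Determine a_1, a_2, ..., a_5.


Write in Frobenius form y'' + (p(x)/x) y' + (q(x)/x^2) y = 0:
  p(x) = 8/3,  q(x) = 4x - 2/3.
Indicial equation: r(r-1) + (8/3) r + (-2/3) = 0 -> roots r_1 = 1/3, r_2 = -2.
Take r = r_1 = 1/3. Let y(x) = x^r sum_{n>=0} a_n x^n with a_0 = 1.
Substitute y = x^r sum a_n x^n and match x^{r+n}. The recurrence is
  D(n) a_n + 4 a_{n-1} = 0,  where D(n) = (r+n)(r+n-1) + (8/3)(r+n) + (-2/3).
  a_n = -4 / D(n) * a_{n-1}.
Since the indicial polynomial factors as (r - r_1)(r - r_2), D(n) = (r_1 + n - r_1)(r_1 + n - r_2) = n(n + 7/3).
Evaluating step by step (a_0 = 1):
  n = 1: D(1) = 1(1 + 7/3) = 10/3; numerator = -4(1) = -4; a_1 = (-4)/(10/3) = -6/5
  n = 2: D(2) = 2(2 + 7/3) = 26/3; numerator = -4(-6/5) = 24/5; a_2 = (24/5)/(26/3) = 36/65
  n = 3: D(3) = 3(3 + 7/3) = 16; numerator = -4(36/65) = -144/65; a_3 = (-144/65)/(16) = -9/65
  n = 4: D(4) = 4(4 + 7/3) = 76/3; numerator = -4(-9/65) = 36/65; a_4 = (36/65)/(76/3) = 27/1235
  n = 5: D(5) = 5(5 + 7/3) = 110/3; numerator = -4(27/1235) = -108/1235; a_5 = (-108/1235)/(110/3) = -162/67925

r = 1/3; a_0 = 1; a_1 = -6/5; a_2 = 36/65; a_3 = -9/65; a_4 = 27/1235; a_5 = -162/67925


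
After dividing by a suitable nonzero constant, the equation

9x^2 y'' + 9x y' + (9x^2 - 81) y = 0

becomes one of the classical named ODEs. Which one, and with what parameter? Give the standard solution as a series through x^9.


All three coefficients share the factor 9; dividing through by 9 gives  x^2 y'' + x y' + (x^2 - 9) y = 0.
This matches the Bessel equation x^2 y'' + x y' + (x^2 - nu^2) y = 0 with nu^2 = 9, so nu = 3; the solution bounded at x = 0 is J_3(x).
Frobenius at x = 0: indicial roots ±nu; for r = nu the recurrence k(k + 2nu) c_k = -c_{k-2} gives the standard series J_nu(x) = sum_{k>=0} (-1)^k / (k! (k+nu)!) (x/2)^(2k+nu). Evaluate the first 4 terms:
  k = 0: (-1)^0 / (0! * 3! * 2^3) x^3 = 1/(1*6*8) x^3 = (1/48) x^3
  k = 1: (-1)^1 / (1! * 4! * 2^5) x^5 = -1/(1*24*32) x^5 = (-1/768) x^5
  k = 2: (-1)^2 / (2! * 5! * 2^7) x^7 = 1/(2*120*128) x^7 = (1/30720) x^7
  k = 3: (-1)^3 / (3! * 6! * 2^9) x^9 = -1/(6*720*512) x^9 = (-1/2211840) x^9
Hence J_3(x) = -x^9/2211840 + x^7/30720 - x^5/768 + x^3/48 + ....

J_3(x); series = -x^9/2211840 + x^7/30720 - x^5/768 + x^3/48


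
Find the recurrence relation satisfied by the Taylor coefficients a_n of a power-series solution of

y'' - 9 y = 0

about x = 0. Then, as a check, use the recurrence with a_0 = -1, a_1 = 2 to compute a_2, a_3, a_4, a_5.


Substitute y = sum_n a_n x^n into y'' + (const) y = 0.
y''(x) = sum_{n>=0} (n+2)(n+1) a_{n+2} x^n.
The ODE becomes sum_n [(n+2)(n+1) a_{n+2} - 9 a_n] x^n = 0.
Setting each coefficient to zero gives the recurrence:
  (n+2)(n+1) a_{n+2} - 9 a_n = 0,
  a_{n+2} = 9 / ((n+1)(n+2)) a_n.

Check with a_0 = -1, a_1 = 2 (apply the recurrence for n = 0, 1, 2, 3): a_0 = -1, a_1 = 2, a_2 = -9/2, a_3 = 3, a_4 = -27/8, a_5 = 27/20.

a_{n+2} = 9/((n+1)(n+2)) * a_n; check: a_0 = -1, a_1 = 2, a_2 = -9/2, a_3 = 3, a_4 = -27/8, a_5 = 27/20


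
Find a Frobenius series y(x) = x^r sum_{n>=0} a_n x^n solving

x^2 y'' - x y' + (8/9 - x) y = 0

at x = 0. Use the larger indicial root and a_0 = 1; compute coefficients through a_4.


Write in Frobenius form y'' + (p(x)/x) y' + (q(x)/x^2) y = 0:
  p(x) = -1,  q(x) = 8/9 - x.
Indicial equation: r(r-1) + (-1) r + (8/9) = 0 -> roots r_1 = 4/3, r_2 = 2/3.
Take r = r_1 = 4/3. Let y(x) = x^r sum_{n>=0} a_n x^n with a_0 = 1.
Substitute y = x^r sum a_n x^n and match x^{r+n}. The recurrence is
  D(n) a_n - 1 a_{n-1} = 0,  where D(n) = (r+n)(r+n-1) + (-1)(r+n) + (8/9).
  a_n = 1 / D(n) * a_{n-1}.
Since the indicial polynomial factors as (r - r_1)(r - r_2), D(n) = (r_1 + n - r_1)(r_1 + n - r_2) = n(n + 2/3).
Evaluating step by step (a_0 = 1):
  n = 1: D(1) = 1(1 + 2/3) = 5/3; numerator = 1(1) = 1; a_1 = (1)/(5/3) = 3/5
  n = 2: D(2) = 2(2 + 2/3) = 16/3; numerator = 1(3/5) = 3/5; a_2 = (3/5)/(16/3) = 9/80
  n = 3: D(3) = 3(3 + 2/3) = 11; numerator = 1(9/80) = 9/80; a_3 = (9/80)/(11) = 9/880
  n = 4: D(4) = 4(4 + 2/3) = 56/3; numerator = 1(9/880) = 9/880; a_4 = (9/880)/(56/3) = 27/49280

r = 4/3; a_0 = 1; a_1 = 3/5; a_2 = 9/80; a_3 = 9/880; a_4 = 27/49280


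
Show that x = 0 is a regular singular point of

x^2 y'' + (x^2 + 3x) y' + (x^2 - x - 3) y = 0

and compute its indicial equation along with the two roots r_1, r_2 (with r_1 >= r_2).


Divide by x^2 to reach normal form y'' + P_1(x) y' + P_2(x) y = 0 with P_1(x) = 1 + 3/x and P_2(x) = 1 - 1/x - 3/x^2.
x = 0 is a singular point because the y'-coefficient 1 + 3/x has a pole at x = 0 and the y-coefficient 1 - 1/x - 3/x^2 has a pole at x = 0.
It is a regular singular point because x P_1(x) = p(x) = x + 3 and x^2 P_2(x) = q(x) = x^2 - x - 3 are polynomials, hence analytic at x = 0.
p(0) = 3,  q(0) = -3.
Indicial equation: r(r-1) + p(0) r + q(0) = 0, i.e. r^2 + (p(0) - 1) r + q(0) = 0, i.e. r^2 + 2 r - 3 = 0.
Discriminant: (2)^2 - 4(-3) = 16, so r = (-2 ± 4)/2.
Solving: r_1 = 1, r_2 = -3.

indicial: r^2 + 2 r - 3 = 0; roots r_1 = 1, r_2 = -3


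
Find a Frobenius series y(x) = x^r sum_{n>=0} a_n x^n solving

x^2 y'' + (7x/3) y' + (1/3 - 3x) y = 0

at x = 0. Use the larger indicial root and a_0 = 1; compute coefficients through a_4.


Write in Frobenius form y'' + (p(x)/x) y' + (q(x)/x^2) y = 0:
  p(x) = 7/3,  q(x) = 1/3 - 3x.
Indicial equation: r(r-1) + (7/3) r + (1/3) = 0 -> roots r_1 = -1/3, r_2 = -1.
Take r = r_1 = -1/3. Let y(x) = x^r sum_{n>=0} a_n x^n with a_0 = 1.
Substitute y = x^r sum a_n x^n and match x^{r+n}. The recurrence is
  D(n) a_n - 3 a_{n-1} = 0,  where D(n) = (r+n)(r+n-1) + (7/3)(r+n) + (1/3).
  a_n = 3 / D(n) * a_{n-1}.
Since the indicial polynomial factors as (r - r_1)(r - r_2), D(n) = (r_1 + n - r_1)(r_1 + n - r_2) = n(n + 2/3).
Evaluating step by step (a_0 = 1):
  n = 1: D(1) = 1(1 + 2/3) = 5/3; numerator = 3(1) = 3; a_1 = (3)/(5/3) = 9/5
  n = 2: D(2) = 2(2 + 2/3) = 16/3; numerator = 3(9/5) = 27/5; a_2 = (27/5)/(16/3) = 81/80
  n = 3: D(3) = 3(3 + 2/3) = 11; numerator = 3(81/80) = 243/80; a_3 = (243/80)/(11) = 243/880
  n = 4: D(4) = 4(4 + 2/3) = 56/3; numerator = 3(243/880) = 729/880; a_4 = (729/880)/(56/3) = 2187/49280

r = -1/3; a_0 = 1; a_1 = 9/5; a_2 = 81/80; a_3 = 243/880; a_4 = 2187/49280


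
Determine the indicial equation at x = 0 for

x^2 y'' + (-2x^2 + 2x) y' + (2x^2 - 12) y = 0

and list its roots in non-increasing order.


Divide by x^2 to reach normal form y'' + P_1(x) y' + P_2(x) y = 0 with P_1(x) = -2 + 2/x and P_2(x) = 2 - 12/x^2.
x = 0 is a singular point because the y'-coefficient -2 + 2/x has a pole at x = 0 and the y-coefficient 2 - 12/x^2 has a pole at x = 0.
It is a regular singular point because x P_1(x) = p(x) = 2 - 2x and x^2 P_2(x) = q(x) = 2x^2 - 12 are polynomials, hence analytic at x = 0.
p(0) = 2,  q(0) = -12.
Indicial equation: r(r-1) + p(0) r + q(0) = 0, i.e. r^2 + (p(0) - 1) r + q(0) = 0, i.e. r^2 + 1 r - 12 = 0.
Discriminant: (1)^2 - 4(-12) = 49, so r = (-1 ± 7)/2.
Solving: r_1 = 3, r_2 = -4.

indicial: r^2 + 1 r - 12 = 0; roots r_1 = 3, r_2 = -4


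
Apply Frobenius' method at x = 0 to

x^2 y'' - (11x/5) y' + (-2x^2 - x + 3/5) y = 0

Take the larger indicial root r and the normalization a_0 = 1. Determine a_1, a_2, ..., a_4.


Write in Frobenius form y'' + (p(x)/x) y' + (q(x)/x^2) y = 0:
  p(x) = -11/5,  q(x) = -2x^2 - x + 3/5.
Indicial equation: r(r-1) + (-11/5) r + (3/5) = 0 -> roots r_1 = 3, r_2 = 1/5.
Take r = r_1 = 3. Let y(x) = x^r sum_{n>=0} a_n x^n with a_0 = 1.
Substitute y = x^r sum a_n x^n and match x^{r+n}. The recurrence is
  D(n) a_n - 1 a_{n-1} - 2 a_{n-2} = 0,  where D(n) = (r+n)(r+n-1) + (-11/5)(r+n) + (3/5).
  a_n = [1 a_{n-1} + 2 a_{n-2}] / D(n).
Since the indicial polynomial factors as (r - r_1)(r - r_2), D(n) = (r_1 + n - r_1)(r_1 + n - r_2) = n(n + 14/5).
Evaluating step by step (a_0 = 1):
  n = 1: D(1) = 1(1 + 14/5) = 19/5; numerator = 1(1) = 1; a_1 = (1)/(19/5) = 5/19
  n = 2: D(2) = 2(2 + 14/5) = 48/5; numerator = 1(5/19) + 2(1) = 43/19; a_2 = (43/19)/(48/5) = 215/912
  n = 3: D(3) = 3(3 + 14/5) = 87/5; numerator = 1(215/912) + 2(5/19) = 695/912; a_3 = (695/912)/(87/5) = 3475/79344
  n = 4: D(4) = 4(4 + 14/5) = 136/5; numerator = 1(3475/79344) + 2(215/912) = 40885/79344; a_4 = (40885/79344)/(136/5) = 12025/634752

r = 3; a_0 = 1; a_1 = 5/19; a_2 = 215/912; a_3 = 3475/79344; a_4 = 12025/634752


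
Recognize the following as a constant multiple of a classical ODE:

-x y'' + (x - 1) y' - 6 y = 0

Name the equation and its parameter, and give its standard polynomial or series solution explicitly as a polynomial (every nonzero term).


All three coefficients share the factor -1; dividing through by -1 gives  x y'' + (1 - x) y' + 6 y = 0.
This matches the Laguerre equation x y'' + (1 - x) y' + n y = 0 with n = 6; the polynomial solution is L_6(x).
With y = sum_k a_k x^k, matching x^k gives (k+1)k a_{k+1} + (k+1) a_{k+1} - k a_k + n a_k = 0, i.e. (k+1)^2 a_{k+1} = (k - n) a_k = (k - 6) a_k. The right side vanishes at k = 6, so the series terminates at degree 6.
Standard normalization L_n(0) = 1 gives a_0 = 1. Work upward with a_{k+1} = (k - 6) a_k / (k+1)^2:
  a_1 = (0 - 6)(1) / 1^2 = -6/1 = -6
  a_2 = (1 - 6)(-6) / 2^2 = 30/4 = 15/2
  a_3 = (2 - 6)(15/2) / 3^2 = -30/9 = -10/3
  a_4 = (3 - 6)(-10/3) / 4^2 = 10/16 = 5/8
  a_5 = (4 - 6)(5/8) / 5^2 = (-5/4)/25 = -1/20
  a_6 = (5 - 6)(-1/20) / 6^2 = (1/20)/36 = 1/720
Hence L_6(x) = x^6/720 - x^5/20 + 5 x^4/8 - 10 x^3/3 + 15 x^2/2 - 6 x + 1.

L_6(x); series = x^6/720 - x^5/20 + 5 x^4/8 - 10 x^3/3 + 15 x^2/2 - 6 x + 1


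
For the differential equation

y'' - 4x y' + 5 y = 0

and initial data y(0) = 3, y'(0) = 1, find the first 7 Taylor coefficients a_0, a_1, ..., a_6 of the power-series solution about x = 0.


Ansatz: y(x) = sum_{n>=0} a_n x^n, so y'(x) = sum_{n>=1} n a_n x^(n-1) and y''(x) = sum_{n>=2} n(n-1) a_n x^(n-2).
Substitute into P(x) y'' + Q(x) y' + R(x) y = 0 with P(x) = 1, Q(x) = -4x, R(x) = 5, and match powers of x.
Initial conditions: a_0 = 3, a_1 = 1.
Setting the coefficient of each power of x to zero and solving order by order (substituting the coefficients already found):
  x^0: 2 a_2 + 5 a_0 = 0  ->  2 a_2 = -5 a_0 = -15  ->  a_2 = -15/2
  x^1: 6 a_3 + a_1 = 0  ->  6 a_3 = -a_1 = -1  ->  a_3 = -1/6
  x^2: 12 a_4 - 3 a_2 = 0  ->  12 a_4 = 3 a_2 = -45/2  ->  a_4 = -15/8
  x^3: 20 a_5 - 7 a_3 = 0  ->  20 a_5 = 7 a_3 = -7/6  ->  a_5 = -7/120
  x^4: 30 a_6 - 11 a_4 = 0  ->  30 a_6 = 11 a_4 = -165/8  ->  a_6 = -11/16
Truncated series: y(x) = 3 + x - (15/2) x^2 - (1/6) x^3 - (15/8) x^4 - (7/120) x^5 - (11/16) x^6 + O(x^7).

a_0 = 3; a_1 = 1; a_2 = -15/2; a_3 = -1/6; a_4 = -15/8; a_5 = -7/120; a_6 = -11/16


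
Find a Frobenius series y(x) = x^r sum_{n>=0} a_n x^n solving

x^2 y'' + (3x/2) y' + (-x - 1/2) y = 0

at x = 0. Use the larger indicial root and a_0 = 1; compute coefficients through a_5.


Write in Frobenius form y'' + (p(x)/x) y' + (q(x)/x^2) y = 0:
  p(x) = 3/2,  q(x) = -x - 1/2.
Indicial equation: r(r-1) + (3/2) r + (-1/2) = 0 -> roots r_1 = 1/2, r_2 = -1.
Take r = r_1 = 1/2. Let y(x) = x^r sum_{n>=0} a_n x^n with a_0 = 1.
Substitute y = x^r sum a_n x^n and match x^{r+n}. The recurrence is
  D(n) a_n - 1 a_{n-1} = 0,  where D(n) = (r+n)(r+n-1) + (3/2)(r+n) + (-1/2).
  a_n = 1 / D(n) * a_{n-1}.
Since the indicial polynomial factors as (r - r_1)(r - r_2), D(n) = (r_1 + n - r_1)(r_1 + n - r_2) = n(n + 3/2).
Evaluating step by step (a_0 = 1):
  n = 1: D(1) = 1(1 + 3/2) = 5/2; numerator = 1(1) = 1; a_1 = (1)/(5/2) = 2/5
  n = 2: D(2) = 2(2 + 3/2) = 7; numerator = 1(2/5) = 2/5; a_2 = (2/5)/(7) = 2/35
  n = 3: D(3) = 3(3 + 3/2) = 27/2; numerator = 1(2/35) = 2/35; a_3 = (2/35)/(27/2) = 4/945
  n = 4: D(4) = 4(4 + 3/2) = 22; numerator = 1(4/945) = 4/945; a_4 = (4/945)/(22) = 2/10395
  n = 5: D(5) = 5(5 + 3/2) = 65/2; numerator = 1(2/10395) = 2/10395; a_5 = (2/10395)/(65/2) = 4/675675

r = 1/2; a_0 = 1; a_1 = 2/5; a_2 = 2/35; a_3 = 4/945; a_4 = 2/10395; a_5 = 4/675675


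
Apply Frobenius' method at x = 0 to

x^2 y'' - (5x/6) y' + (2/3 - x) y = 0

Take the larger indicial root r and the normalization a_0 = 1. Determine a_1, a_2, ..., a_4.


Write in Frobenius form y'' + (p(x)/x) y' + (q(x)/x^2) y = 0:
  p(x) = -5/6,  q(x) = 2/3 - x.
Indicial equation: r(r-1) + (-5/6) r + (2/3) = 0 -> roots r_1 = 4/3, r_2 = 1/2.
Take r = r_1 = 4/3. Let y(x) = x^r sum_{n>=0} a_n x^n with a_0 = 1.
Substitute y = x^r sum a_n x^n and match x^{r+n}. The recurrence is
  D(n) a_n - 1 a_{n-1} = 0,  where D(n) = (r+n)(r+n-1) + (-5/6)(r+n) + (2/3).
  a_n = 1 / D(n) * a_{n-1}.
Since the indicial polynomial factors as (r - r_1)(r - r_2), D(n) = (r_1 + n - r_1)(r_1 + n - r_2) = n(n + 5/6).
Evaluating step by step (a_0 = 1):
  n = 1: D(1) = 1(1 + 5/6) = 11/6; numerator = 1(1) = 1; a_1 = (1)/(11/6) = 6/11
  n = 2: D(2) = 2(2 + 5/6) = 17/3; numerator = 1(6/11) = 6/11; a_2 = (6/11)/(17/3) = 18/187
  n = 3: D(3) = 3(3 + 5/6) = 23/2; numerator = 1(18/187) = 18/187; a_3 = (18/187)/(23/2) = 36/4301
  n = 4: D(4) = 4(4 + 5/6) = 58/3; numerator = 1(36/4301) = 36/4301; a_4 = (36/4301)/(58/3) = 54/124729

r = 4/3; a_0 = 1; a_1 = 6/11; a_2 = 18/187; a_3 = 36/4301; a_4 = 54/124729


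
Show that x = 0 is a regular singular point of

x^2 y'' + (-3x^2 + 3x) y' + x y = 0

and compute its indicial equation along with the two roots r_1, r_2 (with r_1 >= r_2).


Divide by x^2 to reach normal form y'' + P_1(x) y' + P_2(x) y = 0 with P_1(x) = -3 + 3/x and P_2(x) = 1/x.
x = 0 is a singular point because the y'-coefficient -3 + 3/x has a pole at x = 0 and the y-coefficient 1/x has a pole at x = 0.
It is a regular singular point because x P_1(x) = p(x) = 3 - 3x and x^2 P_2(x) = q(x) = x are polynomials, hence analytic at x = 0.
p(0) = 3,  q(0) = 0.
Indicial equation: r(r-1) + p(0) r + q(0) = 0, i.e. r^2 + (p(0) - 1) r + q(0) = 0, i.e. r^2 + 2 r = 0.
Discriminant: (2)^2 - 4(0) = 4, so r = (-2 ± 2)/2.
Solving: r_1 = 0, r_2 = -2.

indicial: r^2 + 2 r = 0; roots r_1 = 0, r_2 = -2


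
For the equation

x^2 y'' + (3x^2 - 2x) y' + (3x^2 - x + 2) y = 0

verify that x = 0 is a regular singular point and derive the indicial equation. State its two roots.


Divide by x^2 to reach normal form y'' + P_1(x) y' + P_2(x) y = 0 with P_1(x) = 3 - 2/x and P_2(x) = 3 - 1/x + 2/x^2.
x = 0 is a singular point because the y'-coefficient 3 - 2/x has a pole at x = 0 and the y-coefficient 3 - 1/x + 2/x^2 has a pole at x = 0.
It is a regular singular point because x P_1(x) = p(x) = 3x - 2 and x^2 P_2(x) = q(x) = 3x^2 - x + 2 are polynomials, hence analytic at x = 0.
p(0) = -2,  q(0) = 2.
Indicial equation: r(r-1) + p(0) r + q(0) = 0, i.e. r^2 + (p(0) - 1) r + q(0) = 0, i.e. r^2 - 3 r + 2 = 0.
Discriminant: (-3)^2 - 4(2) = 1, so r = (3 ± 1)/2.
Solving: r_1 = 2, r_2 = 1.

indicial: r^2 - 3 r + 2 = 0; roots r_1 = 2, r_2 = 1


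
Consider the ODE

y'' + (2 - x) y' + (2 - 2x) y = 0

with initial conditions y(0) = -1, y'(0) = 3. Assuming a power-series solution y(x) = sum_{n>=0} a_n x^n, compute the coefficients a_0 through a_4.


Ansatz: y(x) = sum_{n>=0} a_n x^n, so y'(x) = sum_{n>=1} n a_n x^(n-1) and y''(x) = sum_{n>=2} n(n-1) a_n x^(n-2).
Substitute into P(x) y'' + Q(x) y' + R(x) y = 0 with P(x) = 1, Q(x) = 2 - x, R(x) = 2 - 2x, and match powers of x.
Initial conditions: a_0 = -1, a_1 = 3.
Setting the coefficient of each power of x to zero and solving order by order (substituting the coefficients already found):
  x^0: 2 a_2 + 2 a_1 + 2 a_0 = 0  ->  2 a_2 = -2 a_1 - 2 a_0 = -4  ->  a_2 = -2
  x^1: 6 a_3 + 4 a_2 + a_1 - 2 a_0 = 0  ->  6 a_3 = -4 a_2 - a_1 + 2 a_0 = 3  ->  a_3 = 1/2
  x^2: 12 a_4 + 6 a_3 - 2 a_1 = 0  ->  12 a_4 = -6 a_3 + 2 a_1 = 3  ->  a_4 = 1/4
Truncated series: y(x) = -1 + 3 x - 2 x^2 + (1/2) x^3 + (1/4) x^4 + O(x^5).

a_0 = -1; a_1 = 3; a_2 = -2; a_3 = 1/2; a_4 = 1/4


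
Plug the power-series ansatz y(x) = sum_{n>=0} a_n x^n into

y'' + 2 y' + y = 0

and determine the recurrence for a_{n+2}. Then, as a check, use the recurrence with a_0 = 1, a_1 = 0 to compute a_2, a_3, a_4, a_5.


Substitute y = sum_n a_n x^n.
y''(x) has coefficient (n+2)(n+1) a_{n+2} at x^n;
2 y'(x) has coefficient 2 (n+1) a_{n+1} at x^n;
y(x) has coefficient 1 a_n at x^n.
Matching x^n: (n+2)(n+1) a_{n+2} + 2 (n+1) a_{n+1} + 1 a_n = 0.
Thus a_{n+2} = [-2 (n+1) a_{n+1} - 1 a_n] / ((n+1)(n+2)).

Check with a_0 = 1, a_1 = 0 (apply the recurrence for n = 0, 1, 2, 3): a_0 = 1, a_1 = 0, a_2 = -1/2, a_3 = 1/3, a_4 = -1/8, a_5 = 1/30.

a_(n+2) = [-2 (n+1) a_(n+1) - 1 a_n] / ((n+1)(n+2)); check: a_0 = 1, a_1 = 0, a_2 = -1/2, a_3 = 1/3, a_4 = -1/8, a_5 = 1/30


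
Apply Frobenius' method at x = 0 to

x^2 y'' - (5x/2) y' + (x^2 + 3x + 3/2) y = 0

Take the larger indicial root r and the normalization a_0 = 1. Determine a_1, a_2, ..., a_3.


Write in Frobenius form y'' + (p(x)/x) y' + (q(x)/x^2) y = 0:
  p(x) = -5/2,  q(x) = x^2 + 3x + 3/2.
Indicial equation: r(r-1) + (-5/2) r + (3/2) = 0 -> roots r_1 = 3, r_2 = 1/2.
Take r = r_1 = 3. Let y(x) = x^r sum_{n>=0} a_n x^n with a_0 = 1.
Substitute y = x^r sum a_n x^n and match x^{r+n}. The recurrence is
  D(n) a_n + 3 a_{n-1} + 1 a_{n-2} = 0,  where D(n) = (r+n)(r+n-1) + (-5/2)(r+n) + (3/2).
  a_n = [-3 a_{n-1} - 1 a_{n-2}] / D(n).
Since the indicial polynomial factors as (r - r_1)(r - r_2), D(n) = (r_1 + n - r_1)(r_1 + n - r_2) = n(n + 5/2).
Evaluating step by step (a_0 = 1):
  n = 1: D(1) = 1(1 + 5/2) = 7/2; numerator = -3(1) = -3; a_1 = (-3)/(7/2) = -6/7
  n = 2: D(2) = 2(2 + 5/2) = 9; numerator = -3(-6/7) - 1(1) = 11/7; a_2 = (11/7)/(9) = 11/63
  n = 3: D(3) = 3(3 + 5/2) = 33/2; numerator = -3(11/63) - 1(-6/7) = 1/3; a_3 = (1/3)/(33/2) = 2/99

r = 3; a_0 = 1; a_1 = -6/7; a_2 = 11/63; a_3 = 2/99
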